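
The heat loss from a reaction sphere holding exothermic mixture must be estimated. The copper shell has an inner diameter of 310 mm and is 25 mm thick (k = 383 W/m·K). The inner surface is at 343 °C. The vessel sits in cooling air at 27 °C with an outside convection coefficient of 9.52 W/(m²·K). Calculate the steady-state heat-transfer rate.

Radial (spherical) resistances in series:
R_copper shell = (1/0.155 − 1/0.18)/(4π×383) = 1.862×10^-4 K/W
R_outer film = 1/(h·4πr_o²) = 1/(9.52×4π×0.18²) = 0.258 K/W
R_total = 0.2582 K/W
Q = ΔT/R_total = 316/0.2582

Q ≈ 1220 W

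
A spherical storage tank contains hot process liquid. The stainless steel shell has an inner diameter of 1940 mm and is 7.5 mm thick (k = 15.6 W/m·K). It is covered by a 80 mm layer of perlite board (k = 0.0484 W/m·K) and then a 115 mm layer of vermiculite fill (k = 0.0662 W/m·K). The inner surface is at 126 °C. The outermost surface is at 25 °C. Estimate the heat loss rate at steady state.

Spherical conduction: R = (1/r_in − 1/r_out)/(4πk) per layer; series-sum.
R_stainless steel shell = (1/0.97 − 1/0.9775)/(4π×15.6) = 4.035×10^-5 K/W
R_perlite board = (1/0.9775 − 1/1.0575)/(4π×0.0484) = 0.1272 K/W
R_vermiculite fill = (1/1.0575 − 1/1.1725)/(4π×0.0662) = 0.1115 K/W
R_total = 0.2388 K/W
Q = ΔT/R_total = 101/0.2388

Q ≈ 423 W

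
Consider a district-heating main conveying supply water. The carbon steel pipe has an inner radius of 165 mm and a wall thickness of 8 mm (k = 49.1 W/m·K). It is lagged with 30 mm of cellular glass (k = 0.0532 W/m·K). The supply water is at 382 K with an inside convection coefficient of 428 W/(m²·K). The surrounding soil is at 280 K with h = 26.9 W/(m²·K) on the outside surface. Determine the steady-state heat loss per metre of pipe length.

Cylindrical conduction, so R = ln(r₂/r₁)/(2πkL) per layer, in series:
R_inner film = 1/(h_i·2πr₁L) = 1/(428×2π×0.165×1) = 0.002254 K/W
R_carbon steel pipe wall = ln(173/165)/(2π×49.1×1) = 1.535×10^-4 K/W
R_cellular glass = ln(203/173)/(2π×0.0532×1) = 0.4784 K/W
R_outer film = 1/(h_o·2πr_oL) = 1/(26.9×2π×0.203×1) = 0.02915 K/W
R_total = 0.51 K/W
Q = ΔT/R_total = 102/0.51

q′ ≈ 200 W/m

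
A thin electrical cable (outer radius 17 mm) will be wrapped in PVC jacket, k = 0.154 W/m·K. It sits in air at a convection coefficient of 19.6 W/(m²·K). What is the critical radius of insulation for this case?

For a cylinder r_cr = k/h = 0.154/19.6
r_cr = 7.86 mm; since the bare radius (17 mm) is above r_cr, any added insulation will reduce heat loss.

r_cr ≈ 7.86 mm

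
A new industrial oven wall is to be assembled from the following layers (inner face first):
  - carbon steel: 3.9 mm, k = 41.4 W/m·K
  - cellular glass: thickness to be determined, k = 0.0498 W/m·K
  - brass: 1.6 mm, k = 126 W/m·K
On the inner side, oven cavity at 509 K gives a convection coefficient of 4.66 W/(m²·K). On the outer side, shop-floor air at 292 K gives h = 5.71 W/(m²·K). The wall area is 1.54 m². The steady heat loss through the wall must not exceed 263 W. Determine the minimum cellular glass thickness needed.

L ≈ 43.9 mm

Treating each layer as a thermal resistance in series:
R_inner film = 1/(h_i·A) = 1/(4.66×1.54) = 0.1393 K/W
R_carbon steel = L/(kA) = 0.0039/(41.4×1.54) = 6.117×10^-5 K/W
R_brass = L/(kA) = 0.0016/(126×1.54) = 8.246×10^-6 K/W
R_outer film = 1/(h_o·A) = 1/(5.71×1.54) = 0.1137 K/W
Sum of the known resistances R_other = 0.2531 K/W
Required total resistance R_tot = ΔT/Q_allow = 217/263 = 0.8251 K/W
R_cellular glass = R_tot − R_other = 0.572 K/W
L = R·k·A = 0.572×0.0498×1.54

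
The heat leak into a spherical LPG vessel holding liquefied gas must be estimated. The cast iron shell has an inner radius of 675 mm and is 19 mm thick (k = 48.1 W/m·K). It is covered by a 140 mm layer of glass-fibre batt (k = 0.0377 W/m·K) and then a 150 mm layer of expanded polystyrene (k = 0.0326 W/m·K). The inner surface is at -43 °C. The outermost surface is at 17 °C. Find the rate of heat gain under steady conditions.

Radial (spherical) resistances in series:
R_cast iron shell = (1/0.675 − 1/0.694)/(4π×48.1) = 6.71×10^-5 K/W
R_glass-fibre batt = (1/0.694 − 1/0.834)/(4π×0.0377) = 0.5106 K/W
R_expanded polystyrene = (1/0.834 − 1/0.984)/(4π×0.0326) = 0.4462 K/W
R_total = 0.9568 K/W
Q = ΔT/R_total = 60/0.9568

Q ≈ 62.7 W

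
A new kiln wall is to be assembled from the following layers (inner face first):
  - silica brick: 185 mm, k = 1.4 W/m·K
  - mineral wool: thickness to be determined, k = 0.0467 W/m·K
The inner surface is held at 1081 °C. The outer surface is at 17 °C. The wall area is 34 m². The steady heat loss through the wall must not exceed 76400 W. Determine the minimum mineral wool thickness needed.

L ≈ 15.9 mm

Model the wall as resistances in series:
R_silica brick = L/(kA) = 0.185/(1.4×34) = 0.003887 K/W
Sum of the known resistances R_other = 0.003887 K/W
Required total resistance R_tot = ΔT/Q_allow = 1064/76400 = 0.01393 K/W
R_mineral wool = R_tot − R_other = 0.01004 K/W
L = R·k·A = 0.01004×0.0467×34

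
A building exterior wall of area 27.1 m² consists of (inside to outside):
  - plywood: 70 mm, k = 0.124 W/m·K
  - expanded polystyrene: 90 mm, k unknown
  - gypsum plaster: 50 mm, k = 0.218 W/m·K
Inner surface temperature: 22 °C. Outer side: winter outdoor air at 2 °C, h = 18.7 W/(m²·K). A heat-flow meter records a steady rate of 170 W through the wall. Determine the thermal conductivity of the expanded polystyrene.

Treating each layer as a thermal resistance in series:
R_plywood = L/(kA) = 0.07/(0.124×27.1) = 0.02083 K/W
R_gypsum plaster = L/(kA) = 0.05/(0.218×27.1) = 0.008463 K/W
R_outer film = 1/(h_o·A) = 1/(18.7×27.1) = 0.001973 K/W
Sum of known resistances R_other = 0.03127 K/W
Total R = ΔT/Q = 20/170 = 0.1176 K/W
R_expanded polystyrene = R_total − R_other = 0.08638 K/W
k = L/(R·A) = 0.09/(0.08638×27.1)

k ≈ 0.0384 W/(m·K)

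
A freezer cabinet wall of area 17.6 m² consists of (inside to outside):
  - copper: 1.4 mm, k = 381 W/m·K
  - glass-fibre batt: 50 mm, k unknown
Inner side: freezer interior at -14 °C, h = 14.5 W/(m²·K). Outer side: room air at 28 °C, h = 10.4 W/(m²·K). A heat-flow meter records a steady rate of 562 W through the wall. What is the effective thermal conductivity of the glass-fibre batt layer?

k ≈ 0.0435 W/(m·K)

Treating each layer as a thermal resistance in series:
R_inner film = 1/(h_i·A) = 1/(14.5×17.6) = 0.003918 K/W
R_copper = L/(kA) = 0.0014/(381×17.6) = 2.088×10^-7 K/W
R_outer film = 1/(h_o·A) = 1/(10.4×17.6) = 0.005463 K/W
Sum of known resistances R_other = 0.009382 K/W
Total R = ΔT/Q = 42/562 = 0.07473 K/W
R_glass-fibre batt = R_total − R_other = 0.06535 K/W
k = L/(R·A) = 0.05/(0.06535×17.6)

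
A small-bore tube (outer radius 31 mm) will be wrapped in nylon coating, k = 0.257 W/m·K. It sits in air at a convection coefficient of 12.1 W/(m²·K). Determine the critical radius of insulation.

r_cr ≈ 21.2 mm

For a cylinder r_cr = k/h = 0.257/12.1
r_cr = 21.2 mm; since the bare radius (31 mm) is above r_cr, any added insulation will reduce heat loss.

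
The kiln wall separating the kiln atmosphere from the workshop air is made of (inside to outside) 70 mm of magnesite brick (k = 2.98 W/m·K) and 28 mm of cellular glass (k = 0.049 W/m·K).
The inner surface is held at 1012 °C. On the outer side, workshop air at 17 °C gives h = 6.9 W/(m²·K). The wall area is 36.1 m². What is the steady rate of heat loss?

Q ≈ 48500 W

Thermal resistances in series:
R_magnesite brick = L/(kA) = 0.07/(2.98×36.1) = 6.507×10^-4 K/W
R_cellular glass = L/(kA) = 0.028/(0.049×36.1) = 0.01583 K/W
R_outer film = 1/(h_o·A) = 1/(6.9×36.1) = 0.004015 K/W
R_total = 0.02049 K/W
Q = ΔT / R_total = 995 / 0.02049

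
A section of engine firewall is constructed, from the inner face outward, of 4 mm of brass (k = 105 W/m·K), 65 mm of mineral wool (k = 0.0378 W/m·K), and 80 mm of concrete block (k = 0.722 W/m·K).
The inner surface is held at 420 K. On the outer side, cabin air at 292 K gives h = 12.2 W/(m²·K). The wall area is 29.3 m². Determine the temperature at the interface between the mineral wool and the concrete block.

T ≈ 305 K

Treating each layer as a thermal resistance in series:
R_brass = L/(kA) = 0.004/(105×29.3) = 1.3×10^-6 K/W
R_mineral wool = L/(kA) = 0.065/(0.0378×29.3) = 0.05869 K/W
R_concrete block = L/(kA) = 0.08/(0.722×29.3) = 0.003782 K/W
R_outer film = 1/(h_o·A) = 1/(12.2×29.3) = 0.002798 K/W
R_total = 0.06527 K/W;  Q = ΔT/R_total = 128/0.06527 = 1961 W
T_interface = T_inner − Q·ΣR(inner→interface) = 420 − 1960×0.05869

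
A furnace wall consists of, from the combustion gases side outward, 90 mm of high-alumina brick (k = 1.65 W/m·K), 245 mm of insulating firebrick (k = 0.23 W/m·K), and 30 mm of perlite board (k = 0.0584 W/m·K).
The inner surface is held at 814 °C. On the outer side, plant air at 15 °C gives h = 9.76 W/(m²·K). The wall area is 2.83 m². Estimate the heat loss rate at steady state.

Treating each layer as a thermal resistance in series:
R_high-alumina brick = L/(kA) = 0.09/(1.65×2.83) = 0.01927 K/W
R_insulating firebrick = L/(kA) = 0.245/(0.23×2.83) = 0.3764 K/W
R_perlite board = L/(kA) = 0.03/(0.0584×2.83) = 0.1815 K/W
R_outer film = 1/(h_o·A) = 1/(9.76×2.83) = 0.0362 K/W
R_total = 0.6134 K/W
Q = ΔT / R_total = 799 / 0.6134

Q ≈ 1300 W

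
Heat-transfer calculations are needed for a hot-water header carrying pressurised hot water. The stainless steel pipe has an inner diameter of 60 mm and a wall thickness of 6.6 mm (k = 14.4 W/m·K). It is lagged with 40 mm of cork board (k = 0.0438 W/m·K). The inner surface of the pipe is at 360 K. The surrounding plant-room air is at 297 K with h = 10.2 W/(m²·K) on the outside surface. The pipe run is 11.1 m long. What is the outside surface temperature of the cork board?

T ≈ 301 K

Per-layer cylindrical resistances, series-summed:
R_stainless steel pipe wall = ln(36.6/30)/(2π×14.4×11.1) = 1.98×10^-4 K/W
R_cork board = ln(76.6/36.6)/(2π×0.0438×11.1) = 0.2418 K/W
R_outer film = 1/(h_o·2πr_oL) = 1/(10.2×2π×0.0766×11.1) = 0.01835 K/W
R_total = 0.2603 K/W
Q = ΔT/R_total = 63/0.2603
Q = 242 W
T_interface = T_inner − Q·ΣR(inner→interface) = 360 − 242×0.242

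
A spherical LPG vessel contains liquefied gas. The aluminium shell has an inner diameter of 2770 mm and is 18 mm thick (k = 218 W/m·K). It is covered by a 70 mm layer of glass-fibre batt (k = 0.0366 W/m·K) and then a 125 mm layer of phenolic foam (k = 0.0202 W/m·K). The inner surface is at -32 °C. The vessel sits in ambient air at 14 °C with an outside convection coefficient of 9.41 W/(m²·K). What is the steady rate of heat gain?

Q ≈ 161 W

Radial (spherical) resistances in series:
R_aluminium shell = (1/1.385 − 1/1.403)/(4π×218) = 3.381×10^-6 K/W
R_glass-fibre batt = (1/1.403 − 1/1.473)/(4π×0.0366) = 0.07365 K/W
R_phenolic foam = (1/1.473 − 1/1.598)/(4π×0.0202) = 0.2092 K/W
R_outer film = 1/(h·4πr_o²) = 1/(9.41×4π×1.598²) = 0.003312 K/W
R_total = 0.2862 K/W
Q = ΔT/R_total = 46/0.2862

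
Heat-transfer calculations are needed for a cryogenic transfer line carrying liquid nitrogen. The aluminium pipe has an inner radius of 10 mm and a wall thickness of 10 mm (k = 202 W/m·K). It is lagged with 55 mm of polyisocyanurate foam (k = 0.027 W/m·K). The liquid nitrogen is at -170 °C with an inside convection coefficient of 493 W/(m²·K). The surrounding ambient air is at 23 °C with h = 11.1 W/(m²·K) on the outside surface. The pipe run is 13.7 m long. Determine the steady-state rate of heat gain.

Cylindrical conduction, so R = ln(r₂/r₁)/(2πkL) per layer, in series:
R_inner film = 1/(h_i·2πr₁L) = 1/(493×2π×0.01×13.7) = 0.002356 K/W
R_aluminium pipe wall = ln(20/10)/(2π×202×13.7) = 3.986×10^-5 K/W
R_polyisocyanurate foam = ln(75/20)/(2π×0.027×13.7) = 0.5687 K/W
R_outer film = 1/(h_o·2πr_oL) = 1/(11.1×2π×0.075×13.7) = 0.01395 K/W
R_total = 0.5851 K/W
Q = ΔT/R_total = 193/0.5851

Q ≈ 330 W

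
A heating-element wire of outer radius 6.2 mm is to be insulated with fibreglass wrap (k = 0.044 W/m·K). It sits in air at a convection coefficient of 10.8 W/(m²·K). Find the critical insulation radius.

r_cr ≈ 4.07 mm

For a cylinder r_cr = k/h = 0.044/10.8
r_cr = 4.07 mm; since the bare radius (6.2 mm) is above r_cr, any added insulation will reduce heat loss.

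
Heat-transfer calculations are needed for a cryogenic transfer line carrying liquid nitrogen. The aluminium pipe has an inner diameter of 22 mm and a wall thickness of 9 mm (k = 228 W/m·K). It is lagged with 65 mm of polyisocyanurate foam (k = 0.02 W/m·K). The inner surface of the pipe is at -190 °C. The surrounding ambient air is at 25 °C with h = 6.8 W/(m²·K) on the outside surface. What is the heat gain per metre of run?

Per-layer cylindrical resistances, series-summed:
R_aluminium pipe wall = ln(20/11)/(2π×228×1) = 4.173×10^-4 K/W
R_polyisocyanurate foam = ln(85/20)/(2π×0.02×1) = 11.51 K/W
R_outer film = 1/(h_o·2πr_oL) = 1/(6.8×2π×0.085×1) = 0.2754 K/W
R_total = 11.79 K/W
Q = ΔT/R_total = 215/11.79

q′ ≈ 18.2 W/m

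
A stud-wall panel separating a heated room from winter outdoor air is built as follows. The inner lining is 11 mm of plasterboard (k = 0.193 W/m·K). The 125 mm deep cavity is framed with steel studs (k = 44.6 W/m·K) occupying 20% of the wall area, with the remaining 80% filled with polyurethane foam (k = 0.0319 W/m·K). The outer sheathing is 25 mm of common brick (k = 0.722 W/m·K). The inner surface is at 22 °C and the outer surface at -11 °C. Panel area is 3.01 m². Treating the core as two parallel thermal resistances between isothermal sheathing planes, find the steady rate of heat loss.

Q ≈ 941 W

Sheathing layers in series; stud and cavity paths in parallel between them.
R_inner = 0.011/(0.193×3.01) = 0.01894 K/W
R_stud  = 0.125/(44.6×0.2×3.01) = 0.004656 K/W
R_cav   = 0.125/(0.0319×0.8×3.01) = 1.627 K/W
1/R_core = 1/R_stud + 1/R_cav → R_core = 0.004642 K/W
R_outer = 0.025/(0.722×3.01) = 0.0115 K/W
R_total = 0.03508 K/W
Q = ΔT/R_total = 33/0.03508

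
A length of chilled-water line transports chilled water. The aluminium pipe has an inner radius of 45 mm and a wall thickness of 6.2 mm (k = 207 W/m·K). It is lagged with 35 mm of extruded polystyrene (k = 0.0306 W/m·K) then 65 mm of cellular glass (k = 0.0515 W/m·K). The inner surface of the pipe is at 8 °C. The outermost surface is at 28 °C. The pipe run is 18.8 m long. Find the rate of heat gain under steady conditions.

Q ≈ 84.6 W

For a radial system each layer contributes R = ln(r_out/r_in)/(2πkL); films add R = 1/(hA).
R_aluminium pipe wall = ln(51.2/45)/(2π×207×18.8) = 5.279×10^-6 K/W
R_extruded polystyrene = ln(86.2/51.2)/(2π×0.0306×18.8) = 0.1441 K/W
R_cellular glass = ln(151.2/86.2)/(2π×0.0515×18.8) = 0.09237 K/W
R_total = 0.2365 K/W
Q = ΔT/R_total = 20/0.2365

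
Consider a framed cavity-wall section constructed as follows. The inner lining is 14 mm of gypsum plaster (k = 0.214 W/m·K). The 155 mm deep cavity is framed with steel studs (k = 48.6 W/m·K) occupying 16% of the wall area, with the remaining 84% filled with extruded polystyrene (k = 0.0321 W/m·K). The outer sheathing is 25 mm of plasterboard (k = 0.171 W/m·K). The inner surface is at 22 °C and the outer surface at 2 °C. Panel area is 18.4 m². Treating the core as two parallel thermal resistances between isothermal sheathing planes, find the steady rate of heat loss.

Q ≈ 1590 W

Sheathing layers in series; stud and cavity paths in parallel between them.
R_inner = 0.014/(0.214×18.4) = 0.003555 K/W
R_stud  = 0.155/(48.6×0.16×18.4) = 0.001083 K/W
R_cav   = 0.155/(0.0321×0.84×18.4) = 0.3124 K/W
1/R_core = 1/R_stud + 1/R_cav → R_core = 0.00108 K/W
R_outer = 0.025/(0.171×18.4) = 0.007946 K/W
R_total = 0.01258 K/W
Q = ΔT/R_total = 20/0.01258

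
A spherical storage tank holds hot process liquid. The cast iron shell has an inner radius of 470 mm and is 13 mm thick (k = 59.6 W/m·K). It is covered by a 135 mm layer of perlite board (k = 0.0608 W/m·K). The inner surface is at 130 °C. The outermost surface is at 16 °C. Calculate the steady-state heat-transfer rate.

Q ≈ 193 W

For a spherical shell R = (1/r₁ − 1/r₂)/(4πk); film R = 1/(h·4πr²). In series:
R_cast iron shell = (1/0.47 − 1/0.483)/(4π×59.6) = 7.646×10^-5 K/W
R_perlite board = (1/0.483 − 1/0.618)/(4π×0.0608) = 0.5919 K/W
R_total = 0.592 K/W
Q = ΔT/R_total = 114/0.592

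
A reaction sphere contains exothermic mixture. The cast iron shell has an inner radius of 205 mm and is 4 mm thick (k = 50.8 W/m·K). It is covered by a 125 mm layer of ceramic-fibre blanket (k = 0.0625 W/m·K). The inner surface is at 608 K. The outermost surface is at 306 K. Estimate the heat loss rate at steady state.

Each spherical layer contributes R = (1/r_i − 1/r_o)/(4πk):
R_cast iron shell = (1/0.205 − 1/0.209)/(4π×50.8) = 1.462×10^-4 K/W
R_ceramic-fibre blanket = (1/0.209 − 1/0.334)/(4π×0.0625) = 2.28 K/W
R_total = 2.28 K/W
Q = ΔT/R_total = 302/2.28

Q ≈ 132 W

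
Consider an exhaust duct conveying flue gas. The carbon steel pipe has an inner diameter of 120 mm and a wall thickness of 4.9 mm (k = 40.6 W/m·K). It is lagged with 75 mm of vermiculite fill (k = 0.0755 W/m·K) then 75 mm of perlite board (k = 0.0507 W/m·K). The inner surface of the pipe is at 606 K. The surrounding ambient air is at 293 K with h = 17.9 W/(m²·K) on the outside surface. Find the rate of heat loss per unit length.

Per-layer cylindrical resistances, series-summed:
R_carbon steel pipe wall = ln(64.9/60)/(2π×40.6×1) = 3.077×10^-4 K/W
R_vermiculite fill = ln(139.9/64.9)/(2π×0.0755×1) = 1.619 K/W
R_perlite board = ln(214.9/139.9)/(2π×0.0507×1) = 1.347 K/W
R_outer film = 1/(h_o·2πr_oL) = 1/(17.9×2π×0.2149×1) = 0.04137 K/W
R_total = 3.008 K/W
Q = ΔT/R_total = 313/3.008

q′ ≈ 104 W/m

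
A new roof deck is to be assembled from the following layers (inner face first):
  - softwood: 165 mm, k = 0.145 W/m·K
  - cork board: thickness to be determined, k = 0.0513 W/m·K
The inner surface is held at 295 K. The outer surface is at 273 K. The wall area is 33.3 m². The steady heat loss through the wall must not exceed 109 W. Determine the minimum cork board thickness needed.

Using the resistance-network approach (series):
R_softwood = L/(kA) = 0.165/(0.145×33.3) = 0.03417 K/W
Sum of the known resistances R_other = 0.03417 K/W
Required total resistance R_tot = ΔT/Q_allow = 22/109 = 0.2018 K/W
R_cork board = R_tot − R_other = 0.1677 K/W
L = R·k·A = 0.1677×0.0513×33.3

L ≈ 286 mm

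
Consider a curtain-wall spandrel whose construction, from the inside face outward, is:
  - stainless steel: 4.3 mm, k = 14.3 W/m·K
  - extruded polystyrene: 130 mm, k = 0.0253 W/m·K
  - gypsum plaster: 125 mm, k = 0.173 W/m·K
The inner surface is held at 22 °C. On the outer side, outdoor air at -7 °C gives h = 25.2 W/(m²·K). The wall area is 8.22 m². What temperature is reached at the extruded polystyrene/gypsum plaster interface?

Treating each layer as a thermal resistance in series:
R_stainless steel = L/(kA) = 0.0043/(14.3×8.22) = 3.658×10^-5 K/W
R_extruded polystyrene = L/(kA) = 0.13/(0.0253×8.22) = 0.6251 K/W
R_gypsum plaster = L/(kA) = 0.125/(0.173×8.22) = 0.0879 K/W
R_outer film = 1/(h_o·A) = 1/(25.2×8.22) = 0.004828 K/W
R_total = 0.7179 K/W;  Q = ΔT/R_total = 29/0.7179 = 40.4 W
T_interface = T_inner − Q·ΣR(inner→interface) = 22 − 40.4×0.6251

T ≈ -3.25 °C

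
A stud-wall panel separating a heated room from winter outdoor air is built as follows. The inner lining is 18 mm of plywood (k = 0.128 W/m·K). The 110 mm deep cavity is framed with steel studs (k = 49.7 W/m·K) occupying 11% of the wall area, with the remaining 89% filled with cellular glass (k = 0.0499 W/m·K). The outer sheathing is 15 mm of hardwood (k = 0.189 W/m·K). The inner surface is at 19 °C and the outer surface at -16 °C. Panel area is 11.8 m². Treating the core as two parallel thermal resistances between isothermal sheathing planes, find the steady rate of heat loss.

Q ≈ 1720 W

Sheathing layers in series; stud and cavity paths in parallel between them.
R_inner = 0.018/(0.128×11.8) = 0.01192 K/W
R_stud  = 0.11/(49.7×0.11×11.8) = 0.001705 K/W
R_cav   = 0.11/(0.0499×0.89×11.8) = 0.2099 K/W
1/R_core = 1/R_stud + 1/R_cav → R_core = 0.001691 K/W
R_outer = 0.015/(0.189×11.8) = 0.006726 K/W
R_total = 0.02033 K/W
Q = ΔT/R_total = 35/0.02033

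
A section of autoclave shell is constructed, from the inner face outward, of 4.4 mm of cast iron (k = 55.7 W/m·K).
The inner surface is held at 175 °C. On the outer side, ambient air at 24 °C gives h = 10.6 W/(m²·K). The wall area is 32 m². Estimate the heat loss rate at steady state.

Model the wall as resistances in series:
R_cast iron = L/(kA) = 0.0044/(55.7×32) = 2.469×10^-6 K/W
R_outer film = 1/(h_o·A) = 1/(10.6×32) = 0.002948 K/W
R_total = 0.002951 K/W
Q = ΔT / R_total = 151 / 0.002951

Q ≈ 51200 W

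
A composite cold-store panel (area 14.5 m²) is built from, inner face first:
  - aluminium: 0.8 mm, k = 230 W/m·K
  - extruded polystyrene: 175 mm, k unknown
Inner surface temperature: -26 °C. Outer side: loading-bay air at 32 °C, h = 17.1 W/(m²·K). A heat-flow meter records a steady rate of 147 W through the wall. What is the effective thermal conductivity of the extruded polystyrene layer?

k ≈ 0.0309 W/(m·K)

Series thermal resistances:
R_aluminium = L/(kA) = 0.0008/(230×14.5) = 2.399×10^-7 K/W
R_outer film = 1/(h_o·A) = 1/(17.1×14.5) = 0.004033 K/W
Sum of known resistances R_other = 0.004033 K/W
Total R = ΔT/Q = 58/147 = 0.3946 K/W
R_extruded polystyrene = R_total − R_other = 0.3905 K/W
k = L/(R·A) = 0.175/(0.3905×14.5)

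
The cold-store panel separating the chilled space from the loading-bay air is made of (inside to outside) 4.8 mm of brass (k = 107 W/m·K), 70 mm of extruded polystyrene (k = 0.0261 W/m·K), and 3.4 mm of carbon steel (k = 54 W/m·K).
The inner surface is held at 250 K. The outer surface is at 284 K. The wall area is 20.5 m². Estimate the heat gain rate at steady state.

Thermal resistances in series:
R_brass = L/(kA) = 0.0048/(107×20.5) = 2.188×10^-6 K/W
R_extruded polystyrene = L/(kA) = 0.07/(0.0261×20.5) = 0.1308 K/W
R_carbon steel = L/(kA) = 0.0034/(54×20.5) = 3.071×10^-6 K/W
R_total = 0.1308 K/W
Q = ΔT / R_total = 34 / 0.1308

Q ≈ 260 W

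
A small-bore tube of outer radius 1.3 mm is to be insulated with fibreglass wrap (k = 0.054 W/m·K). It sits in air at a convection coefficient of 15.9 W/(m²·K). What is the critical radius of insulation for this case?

r_cr ≈ 3.4 mm

For a cylinder r_cr = k/h = 0.054/15.9
r_cr = 3.4 mm; since the bare radius (1.3 mm) is below r_cr, adding a thin layer of insulation will *increase* heat loss.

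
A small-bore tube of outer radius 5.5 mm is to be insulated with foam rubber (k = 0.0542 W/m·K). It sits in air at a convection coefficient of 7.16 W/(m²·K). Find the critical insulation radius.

For a cylinder r_cr = k/h = 0.0542/7.16
r_cr = 7.57 mm; since the bare radius (5.5 mm) is below r_cr, adding a thin layer of insulation will *increase* heat loss.

r_cr ≈ 7.57 mm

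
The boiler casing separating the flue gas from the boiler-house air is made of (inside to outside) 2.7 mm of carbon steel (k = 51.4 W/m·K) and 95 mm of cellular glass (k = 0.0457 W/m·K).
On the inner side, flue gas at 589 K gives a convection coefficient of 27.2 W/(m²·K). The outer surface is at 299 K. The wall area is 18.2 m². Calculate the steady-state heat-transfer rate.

Model the wall as resistances in series:
R_inner film = 1/(h_i·A) = 1/(27.2×18.2) = 0.00202 K/W
R_carbon steel = L/(kA) = 0.0027/(51.4×18.2) = 2.886×10^-6 K/W
R_cellular glass = L/(kA) = 0.095/(0.0457×18.2) = 0.1142 K/W
R_total = 0.1162 K/W
Q = ΔT / R_total = 290 / 0.1162

Q ≈ 2490 W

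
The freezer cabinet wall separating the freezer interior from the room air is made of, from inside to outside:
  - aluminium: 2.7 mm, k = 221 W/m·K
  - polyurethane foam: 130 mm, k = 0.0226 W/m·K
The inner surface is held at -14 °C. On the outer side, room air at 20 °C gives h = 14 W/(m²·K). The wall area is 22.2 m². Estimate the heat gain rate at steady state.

Q ≈ 130 W

Thermal resistances in series:
R_aluminium = L/(kA) = 0.0027/(221×22.2) = 5.503×10^-7 K/W
R_polyurethane foam = L/(kA) = 0.13/(0.0226×22.2) = 0.2591 K/W
R_outer film = 1/(h_o·A) = 1/(14×22.2) = 0.003218 K/W
R_total = 0.2623 K/W
Q = ΔT / R_total = 34 / 0.2623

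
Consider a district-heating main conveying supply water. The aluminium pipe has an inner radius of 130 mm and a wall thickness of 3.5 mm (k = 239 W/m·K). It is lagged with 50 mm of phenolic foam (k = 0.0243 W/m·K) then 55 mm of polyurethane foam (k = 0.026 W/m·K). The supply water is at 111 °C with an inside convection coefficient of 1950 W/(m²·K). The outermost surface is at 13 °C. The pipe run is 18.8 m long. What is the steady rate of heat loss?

Radial resistances (cylindrical: R_cond = ln(r_o/r_i)/(2πkL), R_conv = 1/(h·2πrL)):
R_inner film = 1/(h_i·2πr₁L) = 1/(1950×2π×0.13×18.8) = 3.34×10^-5 K/W
R_aluminium pipe wall = ln(133.5/130)/(2π×239×18.8) = 9.41×10^-7 K/W
R_phenolic foam = ln(183.5/133.5)/(2π×0.0243×18.8) = 0.1108 K/W
R_polyurethane foam = ln(238.5/183.5)/(2π×0.026×18.8) = 0.08536 K/W
R_total = 0.1962 K/W
Q = ΔT/R_total = 98/0.1962

Q ≈ 499 W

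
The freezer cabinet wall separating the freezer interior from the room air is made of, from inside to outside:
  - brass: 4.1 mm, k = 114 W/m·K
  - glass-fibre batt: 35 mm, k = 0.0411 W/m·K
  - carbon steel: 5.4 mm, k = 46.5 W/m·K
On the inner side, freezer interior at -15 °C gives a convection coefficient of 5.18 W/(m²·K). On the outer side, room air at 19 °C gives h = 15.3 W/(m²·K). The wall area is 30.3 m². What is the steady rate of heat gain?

Treating each layer as a thermal resistance in series:
R_inner film = 1/(h_i·A) = 1/(5.18×30.3) = 0.006371 K/W
R_brass = L/(kA) = 0.0041/(114×30.3) = 1.187×10^-6 K/W
R_glass-fibre batt = L/(kA) = 0.035/(0.0411×30.3) = 0.02811 K/W
R_carbon steel = L/(kA) = 0.0054/(46.5×30.3) = 3.833×10^-6 K/W
R_outer film = 1/(h_o·A) = 1/(15.3×30.3) = 0.002157 K/W
R_total = 0.03664 K/W
Q = ΔT / R_total = 34 / 0.03664

Q ≈ 928 W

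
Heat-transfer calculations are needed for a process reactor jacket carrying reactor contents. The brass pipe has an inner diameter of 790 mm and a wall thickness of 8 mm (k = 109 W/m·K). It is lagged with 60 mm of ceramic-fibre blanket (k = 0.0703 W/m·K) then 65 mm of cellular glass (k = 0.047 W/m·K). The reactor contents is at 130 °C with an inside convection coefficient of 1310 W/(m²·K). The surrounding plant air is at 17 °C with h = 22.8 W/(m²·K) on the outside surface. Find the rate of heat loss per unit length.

q′ ≈ 146 W/m

For a radial system each layer contributes R = ln(r_out/r_in)/(2πkL); films add R = 1/(hA).
R_inner film = 1/(h_i·2πr₁L) = 1/(1310×2π×0.395×1) = 3.076×10^-4 K/W
R_brass pipe wall = ln(403/395)/(2π×109×1) = 2.928×10^-5 K/W
R_ceramic-fibre blanket = ln(463/403)/(2π×0.0703×1) = 0.3142 K/W
R_cellular glass = ln(528/463)/(2π×0.047×1) = 0.4449 K/W
R_outer film = 1/(h_o·2πr_oL) = 1/(22.8×2π×0.528×1) = 0.01322 K/W
R_total = 0.7726 K/W
Q = ΔT/R_total = 113/0.7726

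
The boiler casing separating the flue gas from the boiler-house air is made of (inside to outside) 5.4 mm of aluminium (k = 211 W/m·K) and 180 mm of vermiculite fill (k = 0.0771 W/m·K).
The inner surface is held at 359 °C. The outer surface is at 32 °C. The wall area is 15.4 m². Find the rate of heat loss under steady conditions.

Q ≈ 2160 W

Treating each layer as a thermal resistance in series:
R_aluminium = L/(kA) = 0.0054/(211×15.4) = 1.662×10^-6 K/W
R_vermiculite fill = L/(kA) = 0.18/(0.0771×15.4) = 0.1516 K/W
R_total = 0.1516 K/W
Q = ΔT / R_total = 327 / 0.1516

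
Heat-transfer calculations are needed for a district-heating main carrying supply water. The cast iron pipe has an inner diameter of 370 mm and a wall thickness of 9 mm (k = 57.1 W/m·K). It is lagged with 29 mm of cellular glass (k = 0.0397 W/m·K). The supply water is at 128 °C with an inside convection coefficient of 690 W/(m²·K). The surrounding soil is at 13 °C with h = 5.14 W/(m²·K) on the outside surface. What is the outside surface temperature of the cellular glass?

Treating each annulus and film as a series resistance:
R_inner film = 1/(h_i·2πr₁L) = 1/(690×2π×0.185×1) = 0.001247 K/W
R_cast iron pipe wall = ln(194/185)/(2π×57.1×1) = 1.324×10^-4 K/W
R_cellular glass = ln(223/194)/(2π×0.0397×1) = 0.5585 K/W
R_outer film = 1/(h_o·2πr_oL) = 1/(5.14×2π×0.223×1) = 0.1389 K/W
R_total = 0.6987 K/W
Q = ΔT/R_total = 115/0.6987
Q = 165 W/m
T_interface = T_inner − Q·ΣR(inner→interface) = 128 − 165×0.5599

T ≈ 35.9 °C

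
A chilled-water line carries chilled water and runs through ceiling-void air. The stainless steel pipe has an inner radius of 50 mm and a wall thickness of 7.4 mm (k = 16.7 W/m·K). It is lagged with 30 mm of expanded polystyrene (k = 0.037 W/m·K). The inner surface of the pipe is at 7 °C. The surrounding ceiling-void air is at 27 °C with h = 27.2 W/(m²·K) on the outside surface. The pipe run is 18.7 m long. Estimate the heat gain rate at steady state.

Q ≈ 199 W

For a radial system each layer contributes R = ln(r_out/r_in)/(2πkL); films add R = 1/(hA).
R_stainless steel pipe wall = ln(57.4/50)/(2π×16.7×18.7) = 7.034×10^-5 K/W
R_expanded polystyrene = ln(87.4/57.4)/(2π×0.037×18.7) = 0.09671 K/W
R_outer film = 1/(h_o·2πr_oL) = 1/(27.2×2π×0.0874×18.7) = 0.00358 K/W
R_total = 0.1004 K/W
Q = ΔT/R_total = 20/0.1004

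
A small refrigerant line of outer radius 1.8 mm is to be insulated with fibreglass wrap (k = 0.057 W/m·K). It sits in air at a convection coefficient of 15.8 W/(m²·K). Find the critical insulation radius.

For a cylinder r_cr = k/h = 0.057/15.8
r_cr = 3.61 mm; since the bare radius (1.8 mm) is below r_cr, adding a thin layer of insulation will *increase* heat loss.

r_cr ≈ 3.61 mm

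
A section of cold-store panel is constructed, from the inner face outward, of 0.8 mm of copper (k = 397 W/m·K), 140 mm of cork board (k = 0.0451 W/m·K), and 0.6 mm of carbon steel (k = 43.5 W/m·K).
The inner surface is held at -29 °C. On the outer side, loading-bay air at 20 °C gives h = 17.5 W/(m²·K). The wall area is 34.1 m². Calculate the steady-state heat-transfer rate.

Q ≈ 529 W

Thermal resistances in series:
R_copper = L/(kA) = 0.0008/(397×34.1) = 5.909×10^-8 K/W
R_cork board = L/(kA) = 0.14/(0.0451×34.1) = 0.09103 K/W
R_carbon steel = L/(kA) = 0.0006/(43.5×34.1) = 4.045×10^-7 K/W
R_outer film = 1/(h_o·A) = 1/(17.5×34.1) = 0.001676 K/W
R_total = 0.09271 K/W
Q = ΔT / R_total = 49 / 0.09271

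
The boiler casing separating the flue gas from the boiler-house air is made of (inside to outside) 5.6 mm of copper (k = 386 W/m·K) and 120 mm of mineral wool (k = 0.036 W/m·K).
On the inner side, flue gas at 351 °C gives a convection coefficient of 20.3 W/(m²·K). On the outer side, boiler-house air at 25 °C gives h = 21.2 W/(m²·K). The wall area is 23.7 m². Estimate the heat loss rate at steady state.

Thermal resistances in series:
R_inner film = 1/(h_i·A) = 1/(20.3×23.7) = 0.002079 K/W
R_copper = L/(kA) = 0.0056/(386×23.7) = 6.121×10^-7 K/W
R_mineral wool = L/(kA) = 0.12/(0.036×23.7) = 0.1406 K/W
R_outer film = 1/(h_o·A) = 1/(21.2×23.7) = 0.00199 K/W
R_total = 0.1447 K/W
Q = ΔT / R_total = 326 / 0.1447

Q ≈ 2250 W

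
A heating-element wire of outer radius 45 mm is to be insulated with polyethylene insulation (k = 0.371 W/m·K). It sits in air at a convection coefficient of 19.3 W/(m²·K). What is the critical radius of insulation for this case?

For a cylinder r_cr = k/h = 0.371/19.3
r_cr = 19.2 mm; since the bare radius (45 mm) is above r_cr, any added insulation will reduce heat loss.

r_cr ≈ 19.2 mm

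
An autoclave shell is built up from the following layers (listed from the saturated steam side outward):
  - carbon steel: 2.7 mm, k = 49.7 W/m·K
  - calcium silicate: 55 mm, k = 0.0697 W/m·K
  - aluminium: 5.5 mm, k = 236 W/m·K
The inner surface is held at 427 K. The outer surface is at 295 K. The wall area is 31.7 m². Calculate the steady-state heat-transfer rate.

Using the resistance-network approach (series):
R_carbon steel = L/(kA) = 0.0027/(49.7×31.7) = 1.714×10^-6 K/W
R_calcium silicate = L/(kA) = 0.055/(0.0697×31.7) = 0.02489 K/W
R_aluminium = L/(kA) = 0.0055/(236×31.7) = 7.352×10^-7 K/W
R_total = 0.0249 K/W
Q = ΔT / R_total = 132 / 0.0249

Q ≈ 5300 W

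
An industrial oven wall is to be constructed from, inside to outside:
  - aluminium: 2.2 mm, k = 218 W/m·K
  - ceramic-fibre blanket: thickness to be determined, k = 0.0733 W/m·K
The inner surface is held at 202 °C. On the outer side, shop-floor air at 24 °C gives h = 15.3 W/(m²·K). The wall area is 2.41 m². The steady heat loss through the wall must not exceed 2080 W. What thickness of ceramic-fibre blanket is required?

Model the wall as resistances in series:
R_aluminium = L/(kA) = 0.0022/(218×2.41) = 4.187×10^-6 K/W
R_outer film = 1/(h_o·A) = 1/(15.3×2.41) = 0.02712 K/W
Sum of the known resistances R_other = 0.02712 K/W
Required total resistance R_tot = ΔT/Q_allow = 178/2080 = 0.08558 K/W
R_ceramic-fibre blanket = R_tot − R_other = 0.05845 K/W
L = R·k·A = 0.05845×0.0733×2.41

L ≈ 10.3 mm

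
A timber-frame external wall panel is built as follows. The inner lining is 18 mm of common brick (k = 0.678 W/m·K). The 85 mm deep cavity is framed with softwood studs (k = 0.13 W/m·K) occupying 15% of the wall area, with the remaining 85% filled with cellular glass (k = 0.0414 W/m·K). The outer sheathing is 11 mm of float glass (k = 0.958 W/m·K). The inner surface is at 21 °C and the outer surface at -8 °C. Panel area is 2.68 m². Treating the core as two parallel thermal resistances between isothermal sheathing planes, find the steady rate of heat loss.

Sheathing layers in series; stud and cavity paths in parallel between them.
R_inner = 0.018/(0.678×2.68) = 0.009906 K/W
R_stud  = 0.085/(0.13×0.15×2.68) = 1.626 K/W
R_cav   = 0.085/(0.0414×0.85×2.68) = 0.9013 K/W
1/R_core = 1/R_stud + 1/R_cav → R_core = 0.5799 K/W
R_outer = 0.011/(0.958×2.68) = 0.004284 K/W
R_total = 0.5941 K/W
Q = ΔT/R_total = 29/0.5941

Q ≈ 48.8 W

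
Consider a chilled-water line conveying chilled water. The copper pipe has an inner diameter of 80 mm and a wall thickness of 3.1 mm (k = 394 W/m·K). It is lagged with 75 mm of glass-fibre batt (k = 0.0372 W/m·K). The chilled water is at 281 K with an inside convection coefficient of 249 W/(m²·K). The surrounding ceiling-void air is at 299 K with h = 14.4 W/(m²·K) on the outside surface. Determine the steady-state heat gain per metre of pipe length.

q′ ≈ 4.07 W/m

Radial resistances (cylindrical: R_cond = ln(r_o/r_i)/(2πkL), R_conv = 1/(h·2πrL)):
R_inner film = 1/(h_i·2πr₁L) = 1/(249×2π×0.04×1) = 0.01598 K/W
R_copper pipe wall = ln(43.1/40)/(2π×394×1) = 3.015×10^-5 K/W
R_glass-fibre batt = ln(118.1/43.1)/(2π×0.0372×1) = 4.313 K/W
R_outer film = 1/(h_o·2πr_oL) = 1/(14.4×2π×0.1181×1) = 0.09359 K/W
R_total = 4.422 K/W
Q = ΔT/R_total = 18/4.422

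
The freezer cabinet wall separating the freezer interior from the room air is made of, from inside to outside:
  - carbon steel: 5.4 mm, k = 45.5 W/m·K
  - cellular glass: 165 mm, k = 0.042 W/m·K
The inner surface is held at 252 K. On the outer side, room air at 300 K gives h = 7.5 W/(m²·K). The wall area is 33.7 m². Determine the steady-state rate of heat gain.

Using the resistance-network approach (series):
R_carbon steel = L/(kA) = 0.0054/(45.5×33.7) = 3.522×10^-6 K/W
R_cellular glass = L/(kA) = 0.165/(0.042×33.7) = 0.1166 K/W
R_outer film = 1/(h_o·A) = 1/(7.5×33.7) = 0.003956 K/W
R_total = 0.1205 K/W
Q = ΔT / R_total = 48 / 0.1205

Q ≈ 398 W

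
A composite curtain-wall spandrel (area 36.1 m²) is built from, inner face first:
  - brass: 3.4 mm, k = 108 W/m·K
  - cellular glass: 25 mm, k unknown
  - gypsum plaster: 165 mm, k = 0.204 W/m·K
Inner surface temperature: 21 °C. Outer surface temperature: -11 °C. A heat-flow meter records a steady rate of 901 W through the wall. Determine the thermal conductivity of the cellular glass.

Thermal resistances in series:
R_brass = L/(kA) = 0.0034/(108×36.1) = 8.721×10^-7 K/W
R_gypsum plaster = L/(kA) = 0.165/(0.204×36.1) = 0.02241 K/W
Sum of known resistances R_other = 0.02241 K/W
Total R = ΔT/Q = 32/901 = 0.03552 K/W
R_cellular glass = R_total − R_other = 0.01311 K/W
k = L/(R·A) = 0.025/(0.01311×36.1)

k ≈ 0.0528 W/(m·K)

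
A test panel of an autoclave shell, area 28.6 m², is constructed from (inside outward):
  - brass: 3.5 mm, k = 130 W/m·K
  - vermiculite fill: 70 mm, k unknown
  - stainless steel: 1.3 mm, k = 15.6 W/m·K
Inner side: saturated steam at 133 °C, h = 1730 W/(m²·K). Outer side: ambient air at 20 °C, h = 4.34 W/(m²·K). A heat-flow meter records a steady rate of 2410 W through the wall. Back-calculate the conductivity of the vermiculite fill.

Using the resistance-network approach (series):
R_inner film = 1/(h_i·A) = 1/(1730×28.6) = 2.021×10^-5 K/W
R_brass = L/(kA) = 0.0035/(130×28.6) = 9.414×10^-7 K/W
R_stainless steel = L/(kA) = 0.0013/(15.6×28.6) = 2.914×10^-6 K/W
R_outer film = 1/(h_o·A) = 1/(4.34×28.6) = 0.008056 K/W
Sum of known resistances R_other = 0.008081 K/W
Total R = ΔT/Q = 113/2410 = 0.04689 K/W
R_vermiculite fill = R_total − R_other = 0.03881 K/W
k = L/(R·A) = 0.07/(0.03881×28.6)

k ≈ 0.0631 W/(m·K)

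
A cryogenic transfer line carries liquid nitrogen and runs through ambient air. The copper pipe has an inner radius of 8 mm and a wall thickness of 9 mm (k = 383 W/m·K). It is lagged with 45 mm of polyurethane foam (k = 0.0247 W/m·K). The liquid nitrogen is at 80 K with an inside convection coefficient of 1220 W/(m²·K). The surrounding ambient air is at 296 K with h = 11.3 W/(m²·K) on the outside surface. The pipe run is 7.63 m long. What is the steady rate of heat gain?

Per-layer cylindrical resistances, series-summed:
R_inner film = 1/(h_i·2πr₁L) = 1/(1220×2π×0.008×7.63) = 0.002137 K/W
R_copper pipe wall = ln(17/8)/(2π×383×7.63) = 4.105×10^-5 K/W
R_polyurethane foam = ln(62/17)/(2π×0.0247×7.63) = 1.093 K/W
R_outer film = 1/(h_o·2πr_oL) = 1/(11.3×2π×0.062×7.63) = 0.02977 K/W
R_total = 1.125 K/W
Q = ΔT/R_total = 216/1.125

Q ≈ 192 W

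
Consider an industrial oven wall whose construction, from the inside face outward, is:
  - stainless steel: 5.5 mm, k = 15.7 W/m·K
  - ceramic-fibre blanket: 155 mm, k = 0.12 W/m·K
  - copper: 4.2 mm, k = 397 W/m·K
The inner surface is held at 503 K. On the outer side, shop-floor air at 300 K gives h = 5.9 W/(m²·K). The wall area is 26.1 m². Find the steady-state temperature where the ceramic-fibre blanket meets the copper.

Series thermal resistances:
R_stainless steel = L/(kA) = 0.0055/(15.7×26.1) = 1.342×10^-5 K/W
R_ceramic-fibre blanket = L/(kA) = 0.155/(0.12×26.1) = 0.04949 K/W
R_copper = L/(kA) = 0.0042/(397×26.1) = 4.053×10^-7 K/W
R_outer film = 1/(h_o·A) = 1/(5.9×26.1) = 0.006494 K/W
R_total = 0.056 K/W;  Q = ΔT/R_total = 203/0.056 = 3625 W
T_interface = T_inner − Q·ΣR(inner→interface) = 503 − 3630×0.0495

T ≈ 324 K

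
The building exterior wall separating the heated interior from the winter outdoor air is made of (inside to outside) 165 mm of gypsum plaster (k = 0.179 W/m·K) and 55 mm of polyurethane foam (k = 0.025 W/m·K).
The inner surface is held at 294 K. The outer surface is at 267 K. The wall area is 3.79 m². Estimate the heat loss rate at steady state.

Q ≈ 32.8 W

Treating each layer as a thermal resistance in series:
R_gypsum plaster = L/(kA) = 0.165/(0.179×3.79) = 0.2432 K/W
R_polyurethane foam = L/(kA) = 0.055/(0.025×3.79) = 0.5805 K/W
R_total = 0.8237 K/W
Q = ΔT / R_total = 27 / 0.8237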